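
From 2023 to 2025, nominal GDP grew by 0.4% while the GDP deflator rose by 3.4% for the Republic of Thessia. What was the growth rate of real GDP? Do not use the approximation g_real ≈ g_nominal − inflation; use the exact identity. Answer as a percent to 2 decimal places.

-2.90%

(1 + g_nom) = (1 + g_real)(1 + π), so g_real = 1.0040 / 1.0340 − 1 = -0.02901.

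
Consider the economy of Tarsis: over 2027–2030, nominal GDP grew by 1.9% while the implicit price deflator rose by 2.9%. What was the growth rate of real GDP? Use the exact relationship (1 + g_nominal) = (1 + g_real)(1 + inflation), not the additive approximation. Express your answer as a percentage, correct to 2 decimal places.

-0.97%

(1 + g_nom) = (1 + g_real)(1 + π), so g_real = 1.0190 / 1.0290 − 1 = -0.00972.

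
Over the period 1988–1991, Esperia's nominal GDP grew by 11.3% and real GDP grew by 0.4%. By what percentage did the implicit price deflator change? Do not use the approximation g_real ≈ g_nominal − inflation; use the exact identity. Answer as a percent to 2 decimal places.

10.86%

(1 + g_nom) = (1 + g_real)(1 + π), so π = 1.1130 / 1.0040 − 1 = 0.10857.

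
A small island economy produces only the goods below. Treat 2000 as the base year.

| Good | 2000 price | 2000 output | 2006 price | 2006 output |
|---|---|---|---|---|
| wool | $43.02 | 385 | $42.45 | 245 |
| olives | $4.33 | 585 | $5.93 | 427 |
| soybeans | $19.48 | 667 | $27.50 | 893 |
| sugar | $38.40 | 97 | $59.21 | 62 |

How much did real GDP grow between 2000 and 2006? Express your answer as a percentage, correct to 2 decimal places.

Real GDP 2000 = Nominal GDP 2000 = 43.02·385 + 4.33·585 + 19.48·667 + 38.40·97 = 35813.71.
Real GDP 2006 (at 2000 prices) = 43.02·245 + 4.33·427 + 19.48·893 + 38.40·62 = 32165.25.
Real growth = 32165.25/35813.71 − 1 = -0.1019.

-10.19%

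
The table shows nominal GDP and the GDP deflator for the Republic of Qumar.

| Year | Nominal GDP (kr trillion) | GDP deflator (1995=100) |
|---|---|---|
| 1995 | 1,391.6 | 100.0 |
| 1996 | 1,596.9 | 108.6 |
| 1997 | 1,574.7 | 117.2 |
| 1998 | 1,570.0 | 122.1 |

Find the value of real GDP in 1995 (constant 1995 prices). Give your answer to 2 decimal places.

kr 1,391.60 trillion

Real GDP 1995 = 1391.6 / 1.000 = 1391.60.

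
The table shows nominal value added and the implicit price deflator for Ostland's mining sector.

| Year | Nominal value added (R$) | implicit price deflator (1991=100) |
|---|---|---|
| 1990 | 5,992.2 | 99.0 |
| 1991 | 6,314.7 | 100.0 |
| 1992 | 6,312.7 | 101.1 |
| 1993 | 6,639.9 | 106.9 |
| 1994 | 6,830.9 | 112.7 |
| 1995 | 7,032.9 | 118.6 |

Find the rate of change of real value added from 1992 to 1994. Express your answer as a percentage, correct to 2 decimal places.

-2.93%

Real value added 1992 = 6312.7/1.011 = 6244.02.
Real value added 1994 = 6830.9/1.127 = 6061.14.
Change = 6061.14/6244.02 − 1 = -0.0293.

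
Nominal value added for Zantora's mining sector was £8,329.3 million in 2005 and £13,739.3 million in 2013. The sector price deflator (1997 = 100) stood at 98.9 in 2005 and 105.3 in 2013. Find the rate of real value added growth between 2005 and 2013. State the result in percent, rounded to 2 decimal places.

Real value added 2005 = 8329.3 / 0.989 = 8421.94.
Real value added 2013 = 13739.3 / 1.053 = 13047.77.
Real growth = 13047.77 / 8421.94 − 1 = 0.5493.

54.93%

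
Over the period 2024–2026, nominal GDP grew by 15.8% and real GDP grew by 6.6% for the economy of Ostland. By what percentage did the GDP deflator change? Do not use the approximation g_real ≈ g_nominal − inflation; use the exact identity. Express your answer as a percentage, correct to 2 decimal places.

(1 + g_nom) = (1 + g_real)(1 + π), so π = 1.1580 / 1.0660 − 1 = 0.08630.

8.63%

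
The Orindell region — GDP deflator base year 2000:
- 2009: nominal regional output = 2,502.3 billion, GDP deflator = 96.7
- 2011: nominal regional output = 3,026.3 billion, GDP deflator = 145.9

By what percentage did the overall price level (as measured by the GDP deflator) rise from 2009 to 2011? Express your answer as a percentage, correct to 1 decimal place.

50.9%

Price-level change = 145.9 / 96.7 − 1 = 0.5088.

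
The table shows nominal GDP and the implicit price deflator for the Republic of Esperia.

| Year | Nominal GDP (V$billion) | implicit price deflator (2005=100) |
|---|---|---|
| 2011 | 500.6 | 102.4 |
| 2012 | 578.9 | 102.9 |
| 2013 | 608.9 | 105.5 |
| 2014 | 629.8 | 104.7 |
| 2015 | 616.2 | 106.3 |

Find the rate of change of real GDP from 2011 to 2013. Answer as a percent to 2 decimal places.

18.06%

Real GDP 2011 = 500.6/1.024 = 488.87.
Real GDP 2013 = 608.9/1.055 = 577.16.
Change = 577.16/488.87 − 1 = 0.1806.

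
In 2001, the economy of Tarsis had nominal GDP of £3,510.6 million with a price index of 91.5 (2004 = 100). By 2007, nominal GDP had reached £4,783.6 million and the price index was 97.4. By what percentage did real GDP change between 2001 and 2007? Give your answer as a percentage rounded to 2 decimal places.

Real GDP 2001 = 3510.6 / 0.915 = 3836.72.
Real GDP 2007 = 4783.6 / 0.974 = 4911.29.
Real growth = 4911.29 / 3836.72 − 1 = 0.2801.

28.01%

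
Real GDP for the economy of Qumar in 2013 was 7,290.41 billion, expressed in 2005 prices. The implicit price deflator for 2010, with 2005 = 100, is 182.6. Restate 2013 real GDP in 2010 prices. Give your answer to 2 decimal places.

13,312.29 billion

Real GDP in 2010 prices = Real GDP in 2005 prices × (P_2010/P_2005) = 7290.41 × 1.826 = 13312.29.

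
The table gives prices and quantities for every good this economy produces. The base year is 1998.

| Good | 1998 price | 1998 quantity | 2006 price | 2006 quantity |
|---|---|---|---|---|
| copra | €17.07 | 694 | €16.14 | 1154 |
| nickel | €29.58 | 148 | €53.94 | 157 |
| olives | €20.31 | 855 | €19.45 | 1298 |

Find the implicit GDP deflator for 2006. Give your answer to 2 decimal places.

103.22

Nominal GDP 2006 = 16.14·1154 + 53.94·157 + 19.45·1298 = 52340.24.
Real GDP 2006 (at 1998 prices) = 17.07·1154 + 29.58·157 + 20.31·1298 = 50705.22.
Deflator = Nominal/Real × 100 = 52340.24/50705.22 × 100 = 103.225.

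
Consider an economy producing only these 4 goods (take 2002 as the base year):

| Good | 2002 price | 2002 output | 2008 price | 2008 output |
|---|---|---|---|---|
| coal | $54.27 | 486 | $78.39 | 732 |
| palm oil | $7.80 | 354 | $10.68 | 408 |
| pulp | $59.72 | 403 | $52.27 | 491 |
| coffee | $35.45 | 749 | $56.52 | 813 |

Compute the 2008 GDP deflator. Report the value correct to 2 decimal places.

Nominal GDP 2008 = 78.39·732 + 10.68·408 + 52.27·491 + 56.52·813 = 133354.25.
Real GDP 2008 (at 2002 prices) = 54.27·732 + 7.80·408 + 59.72·491 + 35.45·813 = 101051.41.
Deflator = Nominal/Real × 100 = 133354.25/101051.41 × 100 = 131.967.

131.97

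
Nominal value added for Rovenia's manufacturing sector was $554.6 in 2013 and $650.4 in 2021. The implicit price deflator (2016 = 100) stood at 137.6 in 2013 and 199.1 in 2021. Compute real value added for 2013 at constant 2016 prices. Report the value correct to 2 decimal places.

$403.05

Real value added = Nominal / (implicit price deflator/100) = 554.6 / 1.376 = 403.05.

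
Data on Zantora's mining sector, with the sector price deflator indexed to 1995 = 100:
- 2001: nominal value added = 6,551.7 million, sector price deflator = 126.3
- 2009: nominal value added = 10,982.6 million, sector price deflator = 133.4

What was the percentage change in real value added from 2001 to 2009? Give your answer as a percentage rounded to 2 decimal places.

58.71%

Deflate each year: 2001 → 6551.7/1.263 = 5187.41; 2009 → 10982.6/1.334 = 8232.83.
So real value added changed by 8232.83/5187.41 − 1 = 0.5871, i.e. 58.71%.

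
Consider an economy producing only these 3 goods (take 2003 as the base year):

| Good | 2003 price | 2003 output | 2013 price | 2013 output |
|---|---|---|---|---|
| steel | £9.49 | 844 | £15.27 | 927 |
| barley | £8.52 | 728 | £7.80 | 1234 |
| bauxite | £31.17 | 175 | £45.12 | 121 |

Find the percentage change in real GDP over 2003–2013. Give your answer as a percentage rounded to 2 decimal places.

Real GDP 2003 = Nominal GDP 2003 = 9.49·844 + 8.52·728 + 31.17·175 = 19666.87.
Real GDP 2013 (at 2003 prices) = 9.49·927 + 8.52·1234 + 31.17·121 = 23082.48.
Real growth = 23082.48/19666.87 − 1 = 0.1737.

17.37%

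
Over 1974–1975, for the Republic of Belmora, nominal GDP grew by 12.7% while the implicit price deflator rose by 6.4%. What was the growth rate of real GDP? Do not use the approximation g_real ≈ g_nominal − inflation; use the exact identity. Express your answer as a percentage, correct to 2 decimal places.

5.92%

(1 + g_nom) = (1 + g_real)(1 + π), so g_real = 1.1270 / 1.0640 − 1 = 0.05921.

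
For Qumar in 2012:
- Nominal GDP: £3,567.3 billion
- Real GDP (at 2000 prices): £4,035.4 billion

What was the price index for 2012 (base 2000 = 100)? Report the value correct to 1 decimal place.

88.4

price index = (Nominal / Real) × 100 = 3567.3 / 4035.4 × 100 = 88.40.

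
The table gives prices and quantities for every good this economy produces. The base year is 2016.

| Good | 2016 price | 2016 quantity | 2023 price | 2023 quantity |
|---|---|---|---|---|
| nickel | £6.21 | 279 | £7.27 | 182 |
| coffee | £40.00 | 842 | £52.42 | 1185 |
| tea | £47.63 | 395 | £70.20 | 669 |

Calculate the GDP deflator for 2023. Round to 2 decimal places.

Nominal GDP 2023 = 7.27·182 + 52.42·1185 + 70.20·669 = 110404.64.
Real GDP 2023 (at 2016 prices) = 6.21·182 + 40.00·1185 + 47.63·669 = 80394.69.
Deflator = Nominal/Real × 100 = 110404.64/80394.69 × 100 = 137.328.

137.33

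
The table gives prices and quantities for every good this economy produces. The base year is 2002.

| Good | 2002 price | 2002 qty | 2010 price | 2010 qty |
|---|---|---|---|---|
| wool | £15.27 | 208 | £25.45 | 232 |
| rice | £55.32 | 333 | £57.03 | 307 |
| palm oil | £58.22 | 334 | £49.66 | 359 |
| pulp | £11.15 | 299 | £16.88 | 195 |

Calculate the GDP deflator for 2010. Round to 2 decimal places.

102.14

Nominal GDP 2010 = 25.45·232 + 57.03·307 + 49.66·359 + 16.88·195 = 44532.15.
Real GDP 2010 (at 2002 prices) = 15.27·232 + 55.32·307 + 58.22·359 + 11.15·195 = 43601.11.
Deflator = Nominal/Real × 100 = 44532.15/43601.11 × 100 = 102.135.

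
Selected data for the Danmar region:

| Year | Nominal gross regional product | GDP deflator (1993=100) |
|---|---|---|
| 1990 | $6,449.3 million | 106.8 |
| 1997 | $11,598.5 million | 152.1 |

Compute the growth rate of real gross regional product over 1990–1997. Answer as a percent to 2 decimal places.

Deflate each year: 1990 → 6449.3/1.068 = 6038.67; 1997 → 11598.5/1.521 = 7625.58.
So real gross regional product changed by 7625.58/6038.67 − 1 = 0.2628, i.e. 26.28%.

26.28%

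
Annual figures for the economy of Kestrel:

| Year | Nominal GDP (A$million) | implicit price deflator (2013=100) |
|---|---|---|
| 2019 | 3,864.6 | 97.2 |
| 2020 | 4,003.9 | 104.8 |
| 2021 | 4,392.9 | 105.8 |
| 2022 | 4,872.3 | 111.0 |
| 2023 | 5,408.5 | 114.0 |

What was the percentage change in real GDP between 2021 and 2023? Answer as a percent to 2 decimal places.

Real GDP 2021 = 4392.9/1.058 = 4152.08.
Real GDP 2023 = 5408.5/1.140 = 4744.30.
Change = 4744.30/4152.08 − 1 = 0.1426.

14.26%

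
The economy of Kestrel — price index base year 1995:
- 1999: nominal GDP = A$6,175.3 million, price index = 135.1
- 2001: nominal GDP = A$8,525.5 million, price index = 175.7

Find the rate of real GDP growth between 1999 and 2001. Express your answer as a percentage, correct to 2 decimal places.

6.16%

Real GDP 1999 = 6175.3 / 1.351 = 4570.91.
Real GDP 2001 = 8525.5 / 1.757 = 4852.31.
Real growth = 4852.31 / 4570.91 − 1 = 0.0616.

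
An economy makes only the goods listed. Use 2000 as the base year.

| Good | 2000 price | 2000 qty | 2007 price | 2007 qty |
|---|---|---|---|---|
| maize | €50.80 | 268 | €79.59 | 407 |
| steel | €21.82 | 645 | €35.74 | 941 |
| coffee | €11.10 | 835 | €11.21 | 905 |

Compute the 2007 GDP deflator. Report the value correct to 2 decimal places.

148.61

Nominal GDP 2007 = 79.59·407 + 35.74·941 + 11.21·905 = 76169.52.
Real GDP 2007 (at 2000 prices) = 50.80·407 + 21.82·941 + 11.10·905 = 51253.72.
Deflator = Nominal/Real × 100 = 76169.52/51253.72 × 100 = 148.613.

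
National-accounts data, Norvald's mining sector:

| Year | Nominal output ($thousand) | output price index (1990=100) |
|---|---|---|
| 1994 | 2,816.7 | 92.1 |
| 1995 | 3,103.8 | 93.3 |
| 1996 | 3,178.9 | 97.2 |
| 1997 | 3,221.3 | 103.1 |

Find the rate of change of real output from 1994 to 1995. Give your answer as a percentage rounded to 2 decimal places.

Real output 1994 = 2816.7/0.921 = 3058.31.
Real output 1995 = 3103.8/0.933 = 3326.69.
Change = 3326.69/3058.31 − 1 = 0.0878.

8.78%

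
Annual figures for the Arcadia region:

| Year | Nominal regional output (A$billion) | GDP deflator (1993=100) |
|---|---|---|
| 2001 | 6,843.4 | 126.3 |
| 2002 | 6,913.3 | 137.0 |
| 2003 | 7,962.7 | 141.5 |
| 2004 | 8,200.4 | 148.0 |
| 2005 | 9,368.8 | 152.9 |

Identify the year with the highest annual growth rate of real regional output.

2002: real = 6913.3/1.370 = 5046.20; growth vs 2001 (5418.37) = -6.87%.
2003: real = 7962.7/1.415 = 5627.35; growth vs 2002 (5046.20) = 11.52%.
2004: real = 8200.4/1.480 = 5540.81; growth vs 2003 (5627.35) = -1.54%.
2005: real = 9368.8/1.529 = 6127.40; growth vs 2004 (5540.81) = 10.59%.

2003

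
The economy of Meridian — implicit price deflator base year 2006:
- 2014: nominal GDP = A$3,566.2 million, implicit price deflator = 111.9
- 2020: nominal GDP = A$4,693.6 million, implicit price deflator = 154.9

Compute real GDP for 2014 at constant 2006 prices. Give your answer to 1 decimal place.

A$3,187.0 million

Real GDP = Nominal / (implicit price deflator/100) = 3566.2 / 1.119 = 3186.95.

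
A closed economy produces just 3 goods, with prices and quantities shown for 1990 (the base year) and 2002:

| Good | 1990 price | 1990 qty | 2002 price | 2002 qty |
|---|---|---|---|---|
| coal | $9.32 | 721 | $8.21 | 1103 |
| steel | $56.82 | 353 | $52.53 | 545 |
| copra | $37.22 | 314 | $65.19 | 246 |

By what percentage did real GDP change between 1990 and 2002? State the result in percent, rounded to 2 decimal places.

Real GDP 1990 = Nominal GDP 1990 = 9.32·721 + 56.82·353 + 37.22·314 = 38464.26.
Real GDP 2002 (at 1990 prices) = 9.32·1103 + 56.82·545 + 37.22·246 = 50402.98.
Real growth = 50402.98/38464.26 − 1 = 0.3104.

31.04%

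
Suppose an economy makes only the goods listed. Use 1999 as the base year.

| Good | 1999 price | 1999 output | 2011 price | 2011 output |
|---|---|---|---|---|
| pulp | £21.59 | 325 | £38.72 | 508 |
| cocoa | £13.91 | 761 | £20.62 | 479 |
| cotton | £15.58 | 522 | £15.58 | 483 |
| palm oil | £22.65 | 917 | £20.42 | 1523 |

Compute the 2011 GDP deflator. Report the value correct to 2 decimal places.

114.28

Nominal GDP 2011 = 38.72·508 + 20.62·479 + 15.58·483 + 20.42·1523 = 68171.54.
Real GDP 2011 (at 1999 prices) = 21.59·508 + 13.91·479 + 15.58·483 + 22.65·1523 = 59651.70.
Deflator = Nominal/Real × 100 = 68171.54/59651.70 × 100 = 114.283.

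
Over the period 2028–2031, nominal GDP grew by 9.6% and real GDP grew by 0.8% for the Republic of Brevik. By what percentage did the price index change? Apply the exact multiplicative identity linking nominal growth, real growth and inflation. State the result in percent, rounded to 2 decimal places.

8.73%

(1 + g_nom) = (1 + g_real)(1 + π), so π = 1.0960 / 1.0080 − 1 = 0.08730.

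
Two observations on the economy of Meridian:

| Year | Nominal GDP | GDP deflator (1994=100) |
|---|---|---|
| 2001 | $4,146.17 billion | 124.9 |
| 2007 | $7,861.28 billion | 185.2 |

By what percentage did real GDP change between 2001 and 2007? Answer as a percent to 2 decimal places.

27.87%

Real GDP 2001 = 4146.17 / 1.249 = 3319.59.
Real GDP 2007 = 7861.28 / 1.852 = 4244.75.
Real growth = 4244.75 / 3319.59 − 1 = 0.2787.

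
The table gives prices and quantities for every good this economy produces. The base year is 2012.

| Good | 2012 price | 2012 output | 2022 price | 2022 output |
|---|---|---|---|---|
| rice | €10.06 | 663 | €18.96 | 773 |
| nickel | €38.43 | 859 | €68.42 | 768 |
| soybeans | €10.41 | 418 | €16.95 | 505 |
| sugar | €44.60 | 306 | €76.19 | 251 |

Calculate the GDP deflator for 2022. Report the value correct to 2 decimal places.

176.56

Nominal GDP 2022 = 18.96·773 + 68.42·768 + 16.95·505 + 76.19·251 = 94886.08.
Real GDP 2022 (at 2012 prices) = 10.06·773 + 38.43·768 + 10.41·505 + 44.60·251 = 53742.27.
Deflator = Nominal/Real × 100 = 94886.08/53742.27 × 100 = 176.558.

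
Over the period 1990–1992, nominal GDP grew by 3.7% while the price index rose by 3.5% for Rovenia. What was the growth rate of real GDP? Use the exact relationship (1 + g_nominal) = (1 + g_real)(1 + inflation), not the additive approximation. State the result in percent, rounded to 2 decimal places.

(1 + g_nom) = (1 + g_real)(1 + π), so g_real = 1.0370 / 1.0350 − 1 = 0.00193.

0.19%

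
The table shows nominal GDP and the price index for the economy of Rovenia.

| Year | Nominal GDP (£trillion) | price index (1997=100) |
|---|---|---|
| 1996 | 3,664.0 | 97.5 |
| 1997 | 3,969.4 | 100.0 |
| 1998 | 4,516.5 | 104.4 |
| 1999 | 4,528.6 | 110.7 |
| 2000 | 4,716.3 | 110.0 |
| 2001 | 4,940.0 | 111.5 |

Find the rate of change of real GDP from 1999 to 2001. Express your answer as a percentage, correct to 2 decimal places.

Real GDP 1999 = 4528.6/1.107 = 4090.88.
Real GDP 2001 = 4940.0/1.115 = 4430.49.
Change = 4430.49/4090.88 − 1 = 0.0830.

8.30%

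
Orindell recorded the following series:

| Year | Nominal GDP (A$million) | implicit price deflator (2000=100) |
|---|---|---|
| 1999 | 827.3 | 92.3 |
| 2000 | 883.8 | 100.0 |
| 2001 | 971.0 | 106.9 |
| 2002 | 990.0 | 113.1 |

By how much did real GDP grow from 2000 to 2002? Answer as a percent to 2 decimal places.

-0.96%

Real GDP 2000 = 883.8/1.000 = 883.80.
Real GDP 2002 = 990.0/1.131 = 875.33.
Change = 875.33/883.80 − 1 = -0.0096.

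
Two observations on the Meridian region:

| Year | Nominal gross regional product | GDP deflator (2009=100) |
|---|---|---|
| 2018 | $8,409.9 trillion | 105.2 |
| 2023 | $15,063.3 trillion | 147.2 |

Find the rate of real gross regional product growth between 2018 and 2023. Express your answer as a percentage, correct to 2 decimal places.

Real gross regional product 2018 = 8409.9 / 1.052 = 7994.20.
Real gross regional product 2023 = 15063.3 / 1.472 = 10233.22.
Real growth = 10233.22 / 7994.20 − 1 = 0.2801.

28.01%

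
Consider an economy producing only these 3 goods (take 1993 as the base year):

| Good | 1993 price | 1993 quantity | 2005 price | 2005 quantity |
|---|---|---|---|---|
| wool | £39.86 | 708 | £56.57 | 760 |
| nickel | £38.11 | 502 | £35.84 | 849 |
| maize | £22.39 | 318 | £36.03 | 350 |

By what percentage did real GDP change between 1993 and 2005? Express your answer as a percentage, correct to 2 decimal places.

29.40%

Real GDP 1993 = Nominal GDP 1993 = 39.86·708 + 38.11·502 + 22.39·318 = 54472.12.
Real GDP 2005 (at 1993 prices) = 39.86·760 + 38.11·849 + 22.39·350 = 70485.49.
Real growth = 70485.49/54472.12 − 1 = 0.2940.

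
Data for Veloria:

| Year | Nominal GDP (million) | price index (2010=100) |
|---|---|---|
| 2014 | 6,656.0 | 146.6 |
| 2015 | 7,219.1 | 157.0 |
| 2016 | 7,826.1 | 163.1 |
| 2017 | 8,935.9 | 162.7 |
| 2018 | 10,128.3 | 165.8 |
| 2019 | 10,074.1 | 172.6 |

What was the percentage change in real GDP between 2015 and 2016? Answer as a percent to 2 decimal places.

4.35%

Real GDP 2015 = 7219.1/1.570 = 4598.15.
Real GDP 2016 = 7826.1/1.631 = 4798.34.
Change = 4798.34/4598.15 − 1 = 0.0435.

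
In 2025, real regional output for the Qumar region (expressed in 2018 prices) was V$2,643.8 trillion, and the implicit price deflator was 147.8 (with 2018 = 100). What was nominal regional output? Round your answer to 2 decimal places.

V$3,907.54 trillion

Nominal regional output = Real × (implicit price deflator/100) = 2643.8 × 1.478 = 3907.54.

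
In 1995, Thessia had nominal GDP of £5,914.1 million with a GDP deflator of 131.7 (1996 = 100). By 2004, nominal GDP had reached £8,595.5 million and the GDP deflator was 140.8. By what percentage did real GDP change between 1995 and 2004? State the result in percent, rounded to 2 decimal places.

Deflate each year: 1995 → 5914.1/1.317 = 4490.58; 2004 → 8595.5/1.408 = 6104.76.
So real GDP changed by 6104.76/4490.58 − 1 = 0.3595, i.e. 35.95%.

35.95%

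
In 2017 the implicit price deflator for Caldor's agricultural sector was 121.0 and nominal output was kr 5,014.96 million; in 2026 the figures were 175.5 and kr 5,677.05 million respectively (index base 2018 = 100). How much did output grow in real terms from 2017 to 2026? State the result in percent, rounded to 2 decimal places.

Deflate each year: 2017 → 5014.96/1.210 = 4144.60; 2026 → 5677.05/1.755 = 3234.79.
So real output changed by 3234.79/4144.60 − 1 = -0.2195, i.e. -21.95%.

-21.95%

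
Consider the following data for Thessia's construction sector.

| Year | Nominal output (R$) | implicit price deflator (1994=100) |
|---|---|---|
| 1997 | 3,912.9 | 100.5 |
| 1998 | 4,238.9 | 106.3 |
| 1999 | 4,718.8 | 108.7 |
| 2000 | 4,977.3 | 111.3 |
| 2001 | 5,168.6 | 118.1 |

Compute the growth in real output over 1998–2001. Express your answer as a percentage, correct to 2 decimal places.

9.75%

Real output 1998 = 4238.9/1.063 = 3987.68.
Real output 2001 = 5168.6/1.181 = 4376.46.
Change = 4376.46/3987.68 − 1 = 0.0975.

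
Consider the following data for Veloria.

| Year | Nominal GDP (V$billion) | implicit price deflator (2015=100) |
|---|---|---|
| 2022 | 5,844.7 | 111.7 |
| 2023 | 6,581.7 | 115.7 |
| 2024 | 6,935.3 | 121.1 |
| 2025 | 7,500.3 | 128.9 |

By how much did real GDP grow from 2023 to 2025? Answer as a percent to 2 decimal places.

2.29%

Real GDP 2023 = 6581.7/1.157 = 5688.59.
Real GDP 2025 = 7500.3/1.289 = 5818.70.
Change = 5818.70/5688.59 − 1 = 0.0229.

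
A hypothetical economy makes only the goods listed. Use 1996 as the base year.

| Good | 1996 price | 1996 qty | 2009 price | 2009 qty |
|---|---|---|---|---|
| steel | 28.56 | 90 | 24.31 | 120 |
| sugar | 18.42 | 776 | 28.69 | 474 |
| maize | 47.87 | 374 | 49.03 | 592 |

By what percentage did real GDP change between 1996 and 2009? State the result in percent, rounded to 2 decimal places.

Real GDP 1996 = Nominal GDP 1996 = 28.56·90 + 18.42·776 + 47.87·374 = 34767.70.
Real GDP 2009 (at 1996 prices) = 28.56·120 + 18.42·474 + 47.87·592 = 40497.32.
Real growth = 40497.32/34767.70 − 1 = 0.1648.

16.48%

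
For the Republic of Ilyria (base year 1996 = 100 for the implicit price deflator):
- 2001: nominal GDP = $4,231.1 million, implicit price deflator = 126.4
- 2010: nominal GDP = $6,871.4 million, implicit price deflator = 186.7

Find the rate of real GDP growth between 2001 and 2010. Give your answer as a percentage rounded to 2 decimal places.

9.95%

Deflate each year: 2001 → 4231.1/1.264 = 3347.39; 2010 → 6871.4/1.867 = 3680.45.
So real GDP changed by 3680.45/3347.39 − 1 = 0.0995, i.e. 9.95%.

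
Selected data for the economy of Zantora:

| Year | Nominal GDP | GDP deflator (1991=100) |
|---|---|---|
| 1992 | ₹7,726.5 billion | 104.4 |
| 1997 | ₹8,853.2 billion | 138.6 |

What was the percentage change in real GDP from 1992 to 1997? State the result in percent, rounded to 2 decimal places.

-13.69%

Deflate each year: 1992 → 7726.5/1.044 = 7400.86; 1997 → 8853.2/1.386 = 6387.59.
So real GDP changed by 6387.59/7400.86 − 1 = -0.1369, i.e. -13.69%.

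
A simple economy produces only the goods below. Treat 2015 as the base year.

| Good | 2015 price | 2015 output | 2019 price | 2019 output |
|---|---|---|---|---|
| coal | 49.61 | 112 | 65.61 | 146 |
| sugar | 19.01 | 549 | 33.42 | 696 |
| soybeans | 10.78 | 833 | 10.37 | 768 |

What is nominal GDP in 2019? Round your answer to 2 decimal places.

Nominal GDP 2019 = Σ (p_2019 × q_2019) = 65.61·146 + 33.42·696 + 10.37·768 = 40803.54.

40803.54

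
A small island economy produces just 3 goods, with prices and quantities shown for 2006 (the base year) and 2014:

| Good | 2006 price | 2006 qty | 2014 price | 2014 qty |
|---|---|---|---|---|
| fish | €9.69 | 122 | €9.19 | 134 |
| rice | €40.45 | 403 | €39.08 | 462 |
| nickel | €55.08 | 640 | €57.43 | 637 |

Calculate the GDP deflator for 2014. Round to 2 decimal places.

Nominal GDP 2014 = 9.19·134 + 39.08·462 + 57.43·637 = 55869.33.
Real GDP 2014 (at 2006 prices) = 9.69·134 + 40.45·462 + 55.08·637 = 55072.32.
Deflator = Nominal/Real × 100 = 55869.33/55072.32 × 100 = 101.447.

101.45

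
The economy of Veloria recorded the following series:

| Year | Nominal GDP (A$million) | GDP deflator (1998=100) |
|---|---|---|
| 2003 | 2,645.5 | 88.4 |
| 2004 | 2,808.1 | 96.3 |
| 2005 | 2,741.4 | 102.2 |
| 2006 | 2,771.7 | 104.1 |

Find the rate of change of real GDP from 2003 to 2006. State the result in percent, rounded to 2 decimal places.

-11.03%

Real GDP 2003 = 2645.5/0.884 = 2992.65.
Real GDP 2006 = 2771.7/1.041 = 2662.54.
Change = 2662.54/2992.65 − 1 = -0.1103.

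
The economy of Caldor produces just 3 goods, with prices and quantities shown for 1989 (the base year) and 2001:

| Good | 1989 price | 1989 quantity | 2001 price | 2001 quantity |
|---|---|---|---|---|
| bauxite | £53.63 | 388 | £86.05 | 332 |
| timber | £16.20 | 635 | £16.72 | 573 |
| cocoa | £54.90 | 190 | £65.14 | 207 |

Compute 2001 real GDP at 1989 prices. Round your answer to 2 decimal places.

Real GDP 2001 = Σ (p_1989 × q_2001) = 53.63·332 + 16.20·573 + 54.90·207 = 38452.06.

£38452.06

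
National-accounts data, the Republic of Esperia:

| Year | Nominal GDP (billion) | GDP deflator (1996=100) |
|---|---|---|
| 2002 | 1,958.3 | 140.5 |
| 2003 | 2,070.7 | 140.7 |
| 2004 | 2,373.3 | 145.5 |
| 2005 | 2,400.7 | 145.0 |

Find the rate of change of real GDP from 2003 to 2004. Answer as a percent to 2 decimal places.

Real GDP 2003 = 2070.7/1.407 = 1471.71.
Real GDP 2004 = 2373.3/1.455 = 1631.13.
Change = 1631.13/1471.71 − 1 = 0.1083.

10.83%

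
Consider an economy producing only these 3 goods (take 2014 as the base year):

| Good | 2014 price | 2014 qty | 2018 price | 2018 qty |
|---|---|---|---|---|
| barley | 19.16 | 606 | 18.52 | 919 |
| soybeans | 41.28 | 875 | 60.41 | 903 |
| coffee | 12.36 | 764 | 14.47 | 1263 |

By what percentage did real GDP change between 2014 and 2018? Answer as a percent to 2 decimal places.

23.30%

Real GDP 2014 = Nominal GDP 2014 = 19.16·606 + 41.28·875 + 12.36·764 = 57174.00.
Real GDP 2018 (at 2014 prices) = 19.16·919 + 41.28·903 + 12.36·1263 = 70494.56.
Real growth = 70494.56/57174.00 − 1 = 0.2330.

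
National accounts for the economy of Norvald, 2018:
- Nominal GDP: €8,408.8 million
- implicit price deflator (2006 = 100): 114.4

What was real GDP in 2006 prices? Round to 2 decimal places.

Real GDP = Nominal / (implicit price deflator/100) = 8408.8 / 1.144 = 7350.35.

€7,350.35 million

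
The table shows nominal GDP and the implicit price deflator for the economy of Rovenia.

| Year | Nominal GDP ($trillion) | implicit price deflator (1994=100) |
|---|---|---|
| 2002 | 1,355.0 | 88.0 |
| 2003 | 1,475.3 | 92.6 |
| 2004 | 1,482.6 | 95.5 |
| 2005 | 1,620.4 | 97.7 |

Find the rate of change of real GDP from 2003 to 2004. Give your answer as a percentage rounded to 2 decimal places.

Real GDP 2003 = 1475.3/0.926 = 1593.20.
Real GDP 2004 = 1482.6/0.955 = 1552.46.
Change = 1552.46/1593.20 − 1 = -0.0256.

-2.56%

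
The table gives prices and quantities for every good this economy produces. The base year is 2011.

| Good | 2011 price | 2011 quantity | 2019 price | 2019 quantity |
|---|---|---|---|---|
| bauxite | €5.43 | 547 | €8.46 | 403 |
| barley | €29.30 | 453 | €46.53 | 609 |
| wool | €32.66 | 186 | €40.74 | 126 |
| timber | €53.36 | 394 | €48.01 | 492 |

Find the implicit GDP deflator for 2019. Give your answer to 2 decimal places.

120.04

Nominal GDP 2019 = 8.46·403 + 46.53·609 + 40.74·126 + 48.01·492 = 60500.31.
Real GDP 2019 (at 2011 prices) = 5.43·403 + 29.30·609 + 32.66·126 + 53.36·492 = 50400.27.
Deflator = Nominal/Real × 100 = 60500.31/50400.27 × 100 = 120.040.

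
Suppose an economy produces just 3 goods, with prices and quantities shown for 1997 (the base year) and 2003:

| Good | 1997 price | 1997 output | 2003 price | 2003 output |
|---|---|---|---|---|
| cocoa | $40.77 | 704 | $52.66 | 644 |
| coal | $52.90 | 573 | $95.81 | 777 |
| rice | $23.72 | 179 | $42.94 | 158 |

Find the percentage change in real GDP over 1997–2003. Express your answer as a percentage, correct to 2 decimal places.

12.40%

Real GDP 1997 = Nominal GDP 1997 = 40.77·704 + 52.90·573 + 23.72·179 = 63259.66.
Real GDP 2003 (at 1997 prices) = 40.77·644 + 52.90·777 + 23.72·158 = 71106.94.
Real growth = 71106.94/63259.66 − 1 = 0.1240.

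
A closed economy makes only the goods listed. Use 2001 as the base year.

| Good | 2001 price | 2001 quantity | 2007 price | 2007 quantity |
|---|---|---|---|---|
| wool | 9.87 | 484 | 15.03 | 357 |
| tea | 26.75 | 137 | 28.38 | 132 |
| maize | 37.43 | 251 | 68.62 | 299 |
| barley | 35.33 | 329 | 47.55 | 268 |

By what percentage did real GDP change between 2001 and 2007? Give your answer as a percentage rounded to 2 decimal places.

Real GDP 2001 = Nominal GDP 2001 = 9.87·484 + 26.75·137 + 37.43·251 + 35.33·329 = 29460.33.
Real GDP 2007 (at 2001 prices) = 9.87·357 + 26.75·132 + 37.43·299 + 35.33·268 = 27714.60.
Real growth = 27714.60/29460.33 − 1 = -0.0593.

-5.93%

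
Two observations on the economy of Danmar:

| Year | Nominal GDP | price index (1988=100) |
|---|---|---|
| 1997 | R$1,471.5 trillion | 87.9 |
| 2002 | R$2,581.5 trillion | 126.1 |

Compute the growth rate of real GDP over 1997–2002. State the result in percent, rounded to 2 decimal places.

22.29%

Real GDP 1997 = 1471.5 / 0.879 = 1674.06.
Real GDP 2002 = 2581.5 / 1.261 = 2047.18.
Real growth = 2047.18 / 1674.06 − 1 = 0.2229.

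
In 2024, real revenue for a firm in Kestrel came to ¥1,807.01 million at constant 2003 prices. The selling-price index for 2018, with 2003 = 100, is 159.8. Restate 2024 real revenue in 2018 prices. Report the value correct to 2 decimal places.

Real revenue in 2018 prices = Real revenue in 2003 prices × (P_2018/P_2003) = 1807.01 × 1.598 = 2887.60.

¥2,887.60 million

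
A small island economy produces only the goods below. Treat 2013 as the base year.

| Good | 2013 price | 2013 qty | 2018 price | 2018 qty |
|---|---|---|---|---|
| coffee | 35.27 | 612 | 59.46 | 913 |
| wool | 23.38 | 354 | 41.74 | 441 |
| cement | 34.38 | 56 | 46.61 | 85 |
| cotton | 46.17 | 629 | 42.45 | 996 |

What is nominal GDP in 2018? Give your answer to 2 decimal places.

Nominal GDP 2018 = Σ (p_2018 × q_2018) = 59.46·913 + 41.74·441 + 46.61·85 + 42.45·996 = 118936.37.

118936.37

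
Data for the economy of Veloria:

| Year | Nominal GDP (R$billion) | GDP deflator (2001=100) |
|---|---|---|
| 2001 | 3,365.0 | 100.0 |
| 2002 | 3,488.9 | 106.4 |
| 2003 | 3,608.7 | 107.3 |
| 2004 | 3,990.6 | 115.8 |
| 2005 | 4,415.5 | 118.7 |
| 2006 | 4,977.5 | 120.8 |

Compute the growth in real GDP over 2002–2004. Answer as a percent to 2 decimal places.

5.10%

Real GDP 2002 = 3488.9/1.064 = 3279.04.
Real GDP 2004 = 3990.6/1.158 = 3446.11.
Change = 3446.11/3279.04 − 1 = 0.0510.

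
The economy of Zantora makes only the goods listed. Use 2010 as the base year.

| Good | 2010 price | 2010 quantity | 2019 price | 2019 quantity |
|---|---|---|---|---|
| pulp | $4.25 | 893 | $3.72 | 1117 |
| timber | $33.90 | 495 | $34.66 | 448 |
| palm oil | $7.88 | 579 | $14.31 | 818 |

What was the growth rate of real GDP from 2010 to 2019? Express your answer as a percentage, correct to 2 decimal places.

Real GDP 2010 = Nominal GDP 2010 = 4.25·893 + 33.90·495 + 7.88·579 = 25138.27.
Real GDP 2019 (at 2010 prices) = 4.25·1117 + 33.90·448 + 7.88·818 = 26380.29.
Real growth = 26380.29/25138.27 − 1 = 0.0494.

4.94%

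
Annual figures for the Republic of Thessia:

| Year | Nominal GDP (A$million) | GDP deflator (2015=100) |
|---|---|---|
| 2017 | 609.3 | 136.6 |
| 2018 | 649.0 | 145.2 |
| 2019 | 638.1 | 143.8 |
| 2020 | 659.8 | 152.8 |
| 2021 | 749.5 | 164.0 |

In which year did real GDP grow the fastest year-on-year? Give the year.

2018: real = 649.0/1.452 = 446.97; growth vs 2017 (446.05) = 0.21%.
2019: real = 638.1/1.438 = 443.74; growth vs 2018 (446.97) = -0.72%.
2020: real = 659.8/1.528 = 431.81; growth vs 2019 (443.74) = -2.69%.
2021: real = 749.5/1.640 = 457.01; growth vs 2020 (431.81) = 5.84%.

2021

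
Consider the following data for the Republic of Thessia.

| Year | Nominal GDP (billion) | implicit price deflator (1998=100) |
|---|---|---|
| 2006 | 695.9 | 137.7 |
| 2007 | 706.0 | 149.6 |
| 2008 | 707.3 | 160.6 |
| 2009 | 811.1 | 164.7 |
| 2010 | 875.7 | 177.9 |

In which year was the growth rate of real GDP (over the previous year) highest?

2007: real = 706.0/1.496 = 471.93; growth vs 2006 (505.37) = -6.62%.
2008: real = 707.3/1.606 = 440.41; growth vs 2007 (471.93) = -6.68%.
2009: real = 811.1/1.647 = 492.47; growth vs 2008 (440.41) = 11.82%.
2010: real = 875.7/1.779 = 492.24; growth vs 2009 (492.47) = -0.05%.

2009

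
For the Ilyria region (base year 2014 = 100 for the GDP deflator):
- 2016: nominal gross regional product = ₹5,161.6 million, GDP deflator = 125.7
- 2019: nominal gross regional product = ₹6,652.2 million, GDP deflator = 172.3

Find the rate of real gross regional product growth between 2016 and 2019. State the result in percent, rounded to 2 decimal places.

-5.98%

Real gross regional product 2016 = 5161.6 / 1.257 = 4106.28.
Real gross regional product 2019 = 6652.2 / 1.723 = 3860.82.
Real growth = 3860.82 / 4106.28 − 1 = -0.0598.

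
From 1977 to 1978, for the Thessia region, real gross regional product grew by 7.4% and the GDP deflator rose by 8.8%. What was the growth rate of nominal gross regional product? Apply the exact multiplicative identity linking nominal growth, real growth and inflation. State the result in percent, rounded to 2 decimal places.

(1 + g_nom) = (1 + g_real)(1 + π) = 1.0740 × 1.0880 = 1.16851.

16.85%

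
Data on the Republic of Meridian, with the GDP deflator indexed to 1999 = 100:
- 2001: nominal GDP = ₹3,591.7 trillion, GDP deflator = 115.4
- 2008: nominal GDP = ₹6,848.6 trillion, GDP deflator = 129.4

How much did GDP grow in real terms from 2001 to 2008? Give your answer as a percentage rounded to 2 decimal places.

70.05%

Deflate each year: 2001 → 3591.7/1.154 = 3112.39; 2008 → 6848.6/1.294 = 5292.58.
So real GDP changed by 5292.58/3112.39 − 1 = 0.7005, i.e. 70.05%.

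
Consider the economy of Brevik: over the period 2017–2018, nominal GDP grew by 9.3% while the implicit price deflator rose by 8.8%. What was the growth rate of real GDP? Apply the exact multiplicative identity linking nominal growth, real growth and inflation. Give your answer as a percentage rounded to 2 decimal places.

(1 + g_nom) = (1 + g_real)(1 + π), so g_real = 1.0930 / 1.0880 − 1 = 0.00460.

0.46%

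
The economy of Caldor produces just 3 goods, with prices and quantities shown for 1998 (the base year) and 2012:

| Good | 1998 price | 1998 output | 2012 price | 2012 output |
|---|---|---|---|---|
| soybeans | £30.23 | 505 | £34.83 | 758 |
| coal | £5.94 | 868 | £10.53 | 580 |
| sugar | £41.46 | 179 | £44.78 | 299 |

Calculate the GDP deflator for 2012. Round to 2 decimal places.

Nominal GDP 2012 = 34.83·758 + 10.53·580 + 44.78·299 = 45897.76.
Real GDP 2012 (at 1998 prices) = 30.23·758 + 5.94·580 + 41.46·299 = 38756.08.
Deflator = Nominal/Real × 100 = 45897.76/38756.08 × 100 = 118.427.

118.43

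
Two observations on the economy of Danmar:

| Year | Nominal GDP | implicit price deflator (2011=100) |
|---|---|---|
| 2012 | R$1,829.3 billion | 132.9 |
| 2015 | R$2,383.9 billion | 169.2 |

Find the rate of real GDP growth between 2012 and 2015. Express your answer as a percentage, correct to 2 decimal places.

2.36%

Deflate each year: 2012 → 1829.3/1.329 = 1376.45; 2015 → 2383.9/1.692 = 1408.92.
So real GDP changed by 1408.92/1376.45 − 1 = 0.0236, i.e. 2.36%.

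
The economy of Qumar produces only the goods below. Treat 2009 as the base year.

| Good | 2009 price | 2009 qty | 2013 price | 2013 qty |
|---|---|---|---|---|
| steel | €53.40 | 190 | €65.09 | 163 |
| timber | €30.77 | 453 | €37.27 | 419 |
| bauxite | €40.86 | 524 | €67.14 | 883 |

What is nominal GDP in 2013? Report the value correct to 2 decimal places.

€85510.42

Nominal GDP 2013 = Σ (p_2013 × q_2013) = 65.09·163 + 37.27·419 + 67.14·883 = 85510.42.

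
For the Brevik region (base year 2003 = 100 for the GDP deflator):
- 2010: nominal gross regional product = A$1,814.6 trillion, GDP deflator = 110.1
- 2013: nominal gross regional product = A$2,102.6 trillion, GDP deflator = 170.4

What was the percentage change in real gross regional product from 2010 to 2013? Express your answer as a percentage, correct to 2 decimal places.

Real gross regional product 2010 = 1814.6 / 1.101 = 1648.14.
Real gross regional product 2013 = 2102.6 / 1.704 = 1233.92.
Real growth = 1233.92 / 1648.14 − 1 = -0.2513.

-25.13%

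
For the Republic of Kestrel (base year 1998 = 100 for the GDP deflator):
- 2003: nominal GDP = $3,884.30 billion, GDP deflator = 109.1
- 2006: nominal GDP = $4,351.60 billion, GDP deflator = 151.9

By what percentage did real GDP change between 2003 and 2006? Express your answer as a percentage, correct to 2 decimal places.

-19.54%

Real GDP 2003 = 3884.30 / 1.091 = 3560.31.
Real GDP 2006 = 4351.60 / 1.519 = 2864.78.
Real growth = 2864.78 / 3560.31 − 1 = -0.1954.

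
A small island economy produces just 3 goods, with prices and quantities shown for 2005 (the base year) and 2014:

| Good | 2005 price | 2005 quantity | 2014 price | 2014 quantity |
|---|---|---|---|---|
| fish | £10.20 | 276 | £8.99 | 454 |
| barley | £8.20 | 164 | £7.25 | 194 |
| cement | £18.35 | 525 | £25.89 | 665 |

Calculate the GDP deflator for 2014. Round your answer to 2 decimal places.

123.23

Nominal GDP 2014 = 8.99·454 + 7.25·194 + 25.89·665 = 22704.81.
Real GDP 2014 (at 2005 prices) = 10.20·454 + 8.20·194 + 18.35·665 = 18424.35.
Deflator = Nominal/Real × 100 = 22704.81/18424.35 × 100 = 123.233.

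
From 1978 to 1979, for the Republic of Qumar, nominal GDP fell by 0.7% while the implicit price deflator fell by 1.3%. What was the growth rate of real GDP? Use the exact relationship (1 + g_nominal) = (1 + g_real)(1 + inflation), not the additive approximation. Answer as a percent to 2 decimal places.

(1 + g_nom) = (1 + g_real)(1 + π), so g_real = 0.9930 / 0.9870 − 1 = 0.00608.

0.61%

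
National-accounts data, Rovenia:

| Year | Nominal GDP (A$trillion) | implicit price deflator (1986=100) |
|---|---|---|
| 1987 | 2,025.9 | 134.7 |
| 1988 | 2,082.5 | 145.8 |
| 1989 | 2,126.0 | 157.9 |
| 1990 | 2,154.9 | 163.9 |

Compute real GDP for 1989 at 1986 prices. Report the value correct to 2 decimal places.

Real GDP 1989 = 2126.0 / 1.579 = 1346.42.

A$1,346.42 trillion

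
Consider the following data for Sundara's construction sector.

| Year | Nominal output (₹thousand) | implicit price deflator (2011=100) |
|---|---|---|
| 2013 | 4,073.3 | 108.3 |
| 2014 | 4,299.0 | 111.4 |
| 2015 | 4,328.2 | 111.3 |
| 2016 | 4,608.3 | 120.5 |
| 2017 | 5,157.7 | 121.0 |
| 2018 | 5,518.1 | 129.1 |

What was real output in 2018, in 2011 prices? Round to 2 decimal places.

₹4,274.28 thousand

Real output 2018 = 5518.1 / 1.291 = 4274.28.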